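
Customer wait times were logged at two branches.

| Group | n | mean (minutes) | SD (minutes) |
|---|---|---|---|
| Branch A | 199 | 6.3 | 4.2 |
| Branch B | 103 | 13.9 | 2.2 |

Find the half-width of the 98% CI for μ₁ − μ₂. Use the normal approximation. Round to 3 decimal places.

0.857

Standard errors of each mean: 4.2/√199 = 0.2977 and 2.2/√103 = 0.2168.
SE(x̄₁ − x̄₂) = √(0.2977² + 0.2168²) = 0.3683 for independent samples with unequal variances.
With z* = 2.326, the margin is 2.326 × 0.3683 = 0.8567.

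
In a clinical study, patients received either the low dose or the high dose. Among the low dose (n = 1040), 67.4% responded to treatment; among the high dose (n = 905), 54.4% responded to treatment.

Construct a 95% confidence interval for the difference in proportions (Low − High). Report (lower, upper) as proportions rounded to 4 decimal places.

(0.0868, 0.1732)

Each SE is √(p̂(1−p̂)/n): √(0.6740·0.3260/1040) = 0.01454 and √(0.5440·0.4560/905) = 0.01656.
SE(p̂₁ − p̂₂) = √(SE₁² + SE₂²) = √(0.0002114116 + 0.0002742336) = 0.02204, since the two samples are independent.
At 95% confidence z* = 1.960; margin = 1.960 × 0.02204 = 0.04320.
The difference is 0.6740 − 0.5440 = 0.1300, so the interval is 0.1300 ± 0.04320 = (0.0868, 0.1732).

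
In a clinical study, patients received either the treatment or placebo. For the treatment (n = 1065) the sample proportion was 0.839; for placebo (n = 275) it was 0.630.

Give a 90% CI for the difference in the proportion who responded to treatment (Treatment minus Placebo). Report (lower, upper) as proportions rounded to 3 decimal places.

Each SE is √(p̂(1−p̂)/n): √(0.8390·0.1610/1065) = 0.01126 and √(0.6300·0.3700/275) = 0.02911.
SE(p̂₁ − p̂₂) = √(SE₁² + SE₂²) = √(0.0001267876 + 0.0008473921) = 0.03121, since the two samples are independent.
At 90% confidence z* = 1.645; margin = 1.645 × 0.03121 = 0.05134.
The difference is 0.8390 − 0.6300 = 0.2090, so the interval is 0.2090 ± 0.05134 = (0.158, 0.260).

(0.158, 0.260)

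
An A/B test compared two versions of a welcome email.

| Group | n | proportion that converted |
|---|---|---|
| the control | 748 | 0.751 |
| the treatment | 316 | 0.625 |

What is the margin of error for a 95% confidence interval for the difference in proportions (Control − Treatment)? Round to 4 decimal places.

0.0617

SE₁ = √(p̂₁(1−p̂₁)/n₁) = √(0.7510·0.2490/748) = 0.01581; SE₂ = √(0.6250·0.3750/316) = 0.02723.
Independent samples: SE of the difference = √(SE₁² + SE₂²) = √(0.0002499561 + 0.0007414729) = 0.03149.
z* for 95% confidence is 1.960, so the margin of error is 1.960 × 0.03149 = 0.06172.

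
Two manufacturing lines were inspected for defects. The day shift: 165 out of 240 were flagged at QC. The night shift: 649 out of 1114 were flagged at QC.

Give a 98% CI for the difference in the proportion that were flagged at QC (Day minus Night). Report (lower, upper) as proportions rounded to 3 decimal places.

Sample proportions: 165/240 = 0.6875, 649/1114 = 0.5826.
Each SE is √(p̂(1−p̂)/n): √(0.6875·0.3125/240) = 0.02992 and √(0.5826·0.4174/1114) = 0.01477.
SE(p̂₁ − p̂₂) = √(SE₁² + SE₂²) = √(0.0008952064 + 0.0002181529) = 0.03337, since the two samples are independent.
At 98% confidence z* = 2.326; margin = 2.326 × 0.03337 = 0.07762.
The difference is 0.6875 − 0.5826 = 0.1049, so the interval is 0.1049 ± 0.07762 = (0.027, 0.183).

(0.027, 0.183)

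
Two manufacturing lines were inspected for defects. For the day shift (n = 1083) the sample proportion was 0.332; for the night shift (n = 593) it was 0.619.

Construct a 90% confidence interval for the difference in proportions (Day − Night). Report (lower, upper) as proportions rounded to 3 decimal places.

SE₁ = √(p̂₁(1−p̂₁)/n₁) = √(0.3320·0.6680/1083) = 0.01431; SE₂ = √(0.6190·0.3810/593) = 0.01994.
Independent samples: SE of the difference = √(SE₁² + SE₂²) = √(0.0002047761 + 0.0003976036) = 0.02454.
z* for 90% confidence is 1.645, so the margin of error is 1.645 × 0.02454 = 0.04037.
Point estimate p̂₁ − p̂₂ = 0.3320 − 0.6190 = -0.2870.
-0.2870 ± 0.04037 → (-0.327, -0.247).

(-0.327, -0.247)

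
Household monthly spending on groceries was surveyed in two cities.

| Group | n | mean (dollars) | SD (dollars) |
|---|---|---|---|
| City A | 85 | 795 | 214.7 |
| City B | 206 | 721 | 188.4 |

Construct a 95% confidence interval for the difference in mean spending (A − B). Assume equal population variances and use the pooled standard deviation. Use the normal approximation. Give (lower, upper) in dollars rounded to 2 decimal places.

(24.37, 123.63)

Pooled variance s_p² = [84·214.7² + 205·188.4²] / (85+206−2) = 38575.9736, so s_p = 196.4077.
SE_diff = s_p·√(1/n₁ + 1/n₂) = 196.4077·√(1/85 + 1/206) = 25.3199.
z* = 1.960; margin = 1.960 × 25.3199 = 49.6270.
Difference = 795 − 721 = 74.0000.
74.0000 ± 49.6270 → (24.37, 123.63).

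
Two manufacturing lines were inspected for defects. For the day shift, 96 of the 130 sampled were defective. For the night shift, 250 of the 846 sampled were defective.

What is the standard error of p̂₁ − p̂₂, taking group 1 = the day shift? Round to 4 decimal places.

Sample proportions: 96/130 = 0.7385, 250/846 = 0.2955.
Each SE is √(p̂(1−p̂)/n): √(0.7385·0.2615/130) = 0.03854 and √(0.2955·0.7045/846) = 0.01569.
SE(p̂₁ − p̂₂) = √(SE₁² + SE₂²) = √(0.0014853316 + 0.0002461761) = 0.04161, since the two samples are independent.

0.0416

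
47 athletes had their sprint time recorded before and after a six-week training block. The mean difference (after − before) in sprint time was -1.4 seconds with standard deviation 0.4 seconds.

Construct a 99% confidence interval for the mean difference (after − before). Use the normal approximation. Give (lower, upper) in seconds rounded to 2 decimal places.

(-1.55, -1.25)

This is a matched-pairs design, so SE = s_d/√n = 0.4/√47 = 0.0583.
Margin = 2.576 × 0.0583 = 0.1502; the interval is -1.4 ± 0.1502 = (-1.55, -1.25).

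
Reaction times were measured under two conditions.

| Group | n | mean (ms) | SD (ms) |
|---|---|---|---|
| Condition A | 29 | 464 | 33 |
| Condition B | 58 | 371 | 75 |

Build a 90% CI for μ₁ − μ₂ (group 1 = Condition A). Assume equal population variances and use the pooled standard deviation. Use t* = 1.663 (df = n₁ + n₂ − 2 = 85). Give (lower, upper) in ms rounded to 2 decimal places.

(68.69, 117.31)

s_p = √[((n₁−1)s₁² + (n₂−1)s₂²)/(n₁+n₂−2)] = √[(28·33² + 57·75²)/85] = 64.2712.
SE = 64.2712·√(1/29 + 1/58) = 14.6172.
With t* = 1.663, margin = 1.663 × 14.6172 = 24.3084.
x̄₁ − x̄₂ = 464 − 371 = 93.0000; interval 93.0000 ± 24.3084 = (68.69, 117.31).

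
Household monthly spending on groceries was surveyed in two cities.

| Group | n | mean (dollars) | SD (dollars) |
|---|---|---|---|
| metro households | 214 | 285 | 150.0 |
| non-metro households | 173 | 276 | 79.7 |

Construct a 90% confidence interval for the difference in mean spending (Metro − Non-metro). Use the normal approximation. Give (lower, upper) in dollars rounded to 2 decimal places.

Per-group SEs: s₁/√n₁ = 150.0/√214 = 10.2538, s₂/√n₂ = 79.7/√173 = 6.0595.
Unpooled SE of the difference: √(105.14041444 + 36.71754025) = 11.9104.
Margin of error = z* · SE = 1.645 × 11.9104 = 19.5926.
x̄₁ − x̄₂ = 285 − 276 = 9.0000.
CI: 9.0000 ± 19.5926 = (-10.59, 28.59).

(-10.59, 28.59)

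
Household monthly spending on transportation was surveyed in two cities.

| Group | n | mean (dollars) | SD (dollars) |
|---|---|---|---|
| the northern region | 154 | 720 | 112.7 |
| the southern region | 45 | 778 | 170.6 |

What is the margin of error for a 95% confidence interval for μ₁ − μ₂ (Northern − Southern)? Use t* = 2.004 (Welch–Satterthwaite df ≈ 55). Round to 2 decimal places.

54.12

Per-group SEs: s₁/√n₁ = 112.7/√154 = 9.0816, s₂/√n₂ = 170.6/√45 = 25.4315.
Unpooled SE of the difference: √(82.47545856 + 646.76119225) = 27.0044.
Margin of error = t* · SE = 2.004 × 27.0044 = 54.1168.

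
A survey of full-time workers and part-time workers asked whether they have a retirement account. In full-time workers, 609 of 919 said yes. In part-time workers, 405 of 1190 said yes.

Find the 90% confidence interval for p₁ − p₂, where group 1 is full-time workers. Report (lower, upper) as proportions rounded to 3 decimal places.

(0.288, 0.357)

Sample proportions: 609/919 = 0.6627, 405/1190 = 0.3403.
Each SE is √(p̂(1−p̂)/n): √(0.6627·0.3373/919) = 0.01560 and √(0.3403·0.6597/1190) = 0.01374.
SE(p̂₁ − p̂₂) = √(SE₁² + SE₂²) = √(0.00024336 + 0.0001887876) = 0.02079, since the two samples are independent.
At 90% confidence z* = 1.645; margin = 1.645 × 0.02079 = 0.03420.
The difference is 0.6627 − 0.3403 = 0.3224, so the interval is 0.3224 ± 0.03420 = (0.288, 0.357).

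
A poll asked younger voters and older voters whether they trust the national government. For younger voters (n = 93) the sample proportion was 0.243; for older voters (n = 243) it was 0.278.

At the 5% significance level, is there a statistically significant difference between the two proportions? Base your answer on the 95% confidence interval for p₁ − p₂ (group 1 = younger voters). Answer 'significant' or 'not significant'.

not significant

The two standard errors are √(0.2430×0.7570/93) = 0.04447 and √(0.2780×0.7220/243) = 0.02874.
Because the samples are independent, SE_diff = √(0.04447² + 0.02874²) = 0.05295.
Using z* = 1.960 for 95%, ME = 1.960 × 0.05295 = 0.10378.
p̂₁ − p̂₂ = -0.0350; interval -0.0350 ± 0.10378 gives (-0.13878, 0.06878).
The interval (-0.13878, 0.06878) contains 0, so the difference is not significant.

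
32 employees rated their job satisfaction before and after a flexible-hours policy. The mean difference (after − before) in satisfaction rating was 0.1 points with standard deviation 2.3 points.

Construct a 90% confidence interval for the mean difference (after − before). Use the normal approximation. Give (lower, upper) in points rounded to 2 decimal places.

(-0.57, 0.77)

This is a matched-pairs design, so SE = s_d/√n = 2.3/√32 = 0.4066.
Margin = 1.645 × 0.4066 = 0.6689; the interval is 0.1 ± 0.6689 = (-0.57, 0.77).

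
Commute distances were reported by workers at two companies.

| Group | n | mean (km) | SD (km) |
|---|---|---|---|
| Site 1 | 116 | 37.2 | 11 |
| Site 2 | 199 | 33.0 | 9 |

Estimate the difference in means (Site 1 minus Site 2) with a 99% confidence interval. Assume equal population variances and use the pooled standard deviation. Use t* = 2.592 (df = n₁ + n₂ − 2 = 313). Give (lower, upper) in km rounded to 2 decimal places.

s_p = √[((n₁−1)s₁² + (n₂−1)s₂²)/(n₁+n₂−2)] = √[(115·11² + 198·9²)/313] = 9.7825.
SE = 9.7825·√(1/116 + 1/199) = 1.1427.
With t* = 2.592, margin = 2.592 × 1.1427 = 2.9619.
x̄₁ − x̄₂ = 37.2 − 33.0 = 4.2000; interval 4.2000 ± 2.9619 = (1.24, 7.16).

(1.24, 7.16)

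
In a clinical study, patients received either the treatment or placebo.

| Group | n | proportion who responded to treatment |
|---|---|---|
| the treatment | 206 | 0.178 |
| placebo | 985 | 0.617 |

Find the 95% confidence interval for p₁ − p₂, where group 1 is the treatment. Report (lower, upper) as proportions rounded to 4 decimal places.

SE₁ = √(p̂₁(1−p̂₁)/n₁) = √(0.1780·0.8220/206) = 0.02665; SE₂ = √(0.6170·0.3830/985) = 0.01549.
Independent samples: SE of the difference = √(SE₁² + SE₂²) = √(0.0007102225 + 0.0002399401) = 0.03082.
z* for 95% confidence is 1.960, so the margin of error is 1.960 × 0.03082 = 0.06041.
Point estimate p̂₁ − p̂₂ = 0.1780 − 0.6170 = -0.4390.
-0.4390 ± 0.06041 → (-0.4994, -0.3786).

(-0.4994, -0.3786)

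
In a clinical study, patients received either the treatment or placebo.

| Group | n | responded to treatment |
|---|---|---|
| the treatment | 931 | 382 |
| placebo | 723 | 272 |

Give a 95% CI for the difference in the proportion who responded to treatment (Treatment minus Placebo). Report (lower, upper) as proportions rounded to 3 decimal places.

Sample proportions: 382/931 = 0.4103, 272/723 = 0.3762.
Each SE is √(p̂(1−p̂)/n): √(0.4103·0.5897/931) = 0.01612 and √(0.3762·0.6238/723) = 0.01802.
SE(p̂₁ − p̂₂) = √(SE₁² + SE₂²) = √(0.0002598544 + 0.0003247204) = 0.02418, since the two samples are independent.
At 95% confidence z* = 1.960; margin = 1.960 × 0.02418 = 0.04739.
The difference is 0.4103 − 0.3762 = 0.0341, so the interval is 0.0341 ± 0.04739 = (-0.013, 0.081).

(-0.013, 0.081)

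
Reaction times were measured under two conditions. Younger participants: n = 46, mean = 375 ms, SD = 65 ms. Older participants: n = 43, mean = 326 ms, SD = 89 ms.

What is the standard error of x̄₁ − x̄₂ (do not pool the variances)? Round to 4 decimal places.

16.6150

SE₁ = s₁/√n₁ = 65/√46 = 9.5837; SE₂ = 89/√43 = 13.5724.
Independent samples, unequal variances: SE_diff = √(SE₁² + SE₂²) = √(91.84730569 + 184.21004176) = 16.6150.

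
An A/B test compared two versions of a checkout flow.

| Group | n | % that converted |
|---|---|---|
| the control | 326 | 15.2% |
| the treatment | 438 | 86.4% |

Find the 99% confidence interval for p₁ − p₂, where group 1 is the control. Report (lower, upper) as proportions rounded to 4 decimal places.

(-0.7784, -0.6456)

The two standard errors are √(0.1520×0.8480/326) = 0.01988 and √(0.8640×0.1360/438) = 0.01638.
Because the samples are independent, SE_diff = √(0.01988² + 0.01638²) = 0.02576.
Using z* = 2.576 for 99%, ME = 2.576 × 0.02576 = 0.06636.
p̂₁ − p̂₂ = -0.7120; interval -0.7120 ± 0.06636 gives (-0.7784, -0.6456).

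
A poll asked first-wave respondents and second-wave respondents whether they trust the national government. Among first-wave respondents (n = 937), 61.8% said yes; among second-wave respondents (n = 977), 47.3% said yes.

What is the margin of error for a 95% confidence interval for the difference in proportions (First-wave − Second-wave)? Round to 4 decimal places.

0.0441

SE₁ = √(p̂₁(1−p̂₁)/n₁) = √(0.6180·0.3820/937) = 0.01587; SE₂ = √(0.4730·0.5270/977) = 0.01597.
Independent samples: SE of the difference = √(SE₁² + SE₂²) = √(0.0002518569 + 0.0002550409) = 0.02251.
z* for 95% confidence is 1.960, so the margin of error is 1.960 × 0.02251 = 0.04412.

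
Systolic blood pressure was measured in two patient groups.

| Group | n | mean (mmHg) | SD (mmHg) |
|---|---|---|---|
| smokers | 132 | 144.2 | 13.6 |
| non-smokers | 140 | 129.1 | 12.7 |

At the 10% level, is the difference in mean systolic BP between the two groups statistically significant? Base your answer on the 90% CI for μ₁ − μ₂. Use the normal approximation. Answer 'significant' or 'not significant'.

SE₁ = s₁/√n₁ = 13.6/√132 = 1.1837; SE₂ = 12.7/√140 = 1.0733.
Independent samples, unequal variances: SE_diff = √(SE₁² + SE₂²) = √(1.40114569 + 1.15197289) = 1.5978.
z* = 1.645, so margin of error = 1.645 × 1.5978 = 2.6284.
Difference in means = 144.2 − 129.1 = 15.1000.
15.1000 ± 2.6284 → (12.4716, 17.7284).
The interval (12.4716, 17.7284) does not contain 0, so the difference is significant.

significant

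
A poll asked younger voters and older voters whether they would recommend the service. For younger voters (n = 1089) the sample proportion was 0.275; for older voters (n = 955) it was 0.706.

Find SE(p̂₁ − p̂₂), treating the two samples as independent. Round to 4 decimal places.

0.0200

The two standard errors are √(0.2750×0.7250/1089) = 0.01353 and √(0.7060×0.2940/955) = 0.01474.
Because the samples are independent, SE_diff = √(0.01353² + 0.01474²) = 0.02001.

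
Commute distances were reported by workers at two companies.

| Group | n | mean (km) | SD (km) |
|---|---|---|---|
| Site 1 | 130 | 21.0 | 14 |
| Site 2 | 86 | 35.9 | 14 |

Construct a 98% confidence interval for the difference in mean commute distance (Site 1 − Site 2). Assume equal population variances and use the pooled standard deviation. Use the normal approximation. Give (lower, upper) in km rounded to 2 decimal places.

(-19.43, -10.37)

s_p = √[((n₁−1)s₁² + (n₂−1)s₂²)/(n₁+n₂−2)] = √[(129·14² + 85·14²)/214] = 14.0000.
SE = 14.0000·√(1/130 + 1/86) = 1.9460.
With z* = 2.326, margin = 2.326 × 1.9460 = 4.5264.
x̄₁ − x̄₂ = 21.0 − 35.9 = -14.9000; interval -14.9000 ± 4.5264 = (-19.43, -10.37).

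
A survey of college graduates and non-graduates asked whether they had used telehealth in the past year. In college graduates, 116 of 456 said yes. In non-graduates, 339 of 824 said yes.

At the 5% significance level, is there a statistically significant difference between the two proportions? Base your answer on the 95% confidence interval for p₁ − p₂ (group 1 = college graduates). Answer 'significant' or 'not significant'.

Sample proportions: 116/456 = 0.2544, 339/824 = 0.4114.
Each SE is √(p̂(1−p̂)/n): √(0.2544·0.7456/456) = 0.02040 and √(0.4114·0.5886/824) = 0.01714.
SE(p̂₁ − p̂₂) = √(SE₁² + SE₂²) = √(0.00041616 + 0.0002937796) = 0.02664, since the two samples are independent.
At 95% confidence z* = 1.960; margin = 1.960 × 0.02664 = 0.05221.
The difference is 0.2544 − 0.4114 = -0.1570, so the interval is -0.1570 ± 0.05221 = (-0.20921, -0.10479).
The interval (-0.20921, -0.10479) does not contain 0, so the difference is significant.

significant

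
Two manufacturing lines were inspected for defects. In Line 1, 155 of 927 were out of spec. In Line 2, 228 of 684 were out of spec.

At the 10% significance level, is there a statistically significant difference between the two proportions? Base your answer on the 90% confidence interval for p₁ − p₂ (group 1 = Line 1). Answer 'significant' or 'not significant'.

p̂₁ = 155/927 = 0.1672 and p̂₂ = 228/684 = 0.3333.
SE₁ = √(p̂₁(1−p̂₁)/n₁) = √(0.1672·0.8328/927) = 0.01226; SE₂ = √(0.3333·0.6667/684) = 0.01802.
Independent samples: SE of the difference = √(SE₁² + SE₂²) = √(0.0001503076 + 0.0003247204) = 0.02180.
z* for 90% confidence is 1.645, so the margin of error is 1.645 × 0.02180 = 0.03586.
Point estimate p̂₁ − p̂₂ = 0.1672 − 0.3333 = -0.1661.
-0.1661 ± 0.03586 → (-0.20196, -0.13024).
The interval (-0.20196, -0.13024) does not contain 0, so the difference is significant.

significant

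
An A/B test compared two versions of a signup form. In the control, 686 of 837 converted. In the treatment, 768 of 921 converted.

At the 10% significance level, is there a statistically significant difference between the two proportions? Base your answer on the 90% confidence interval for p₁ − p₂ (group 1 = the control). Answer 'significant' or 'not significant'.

not significant

Sample proportions: 686/837 = 0.8196, 768/921 = 0.8339.
Each SE is √(p̂(1−p̂)/n): √(0.8196·0.1804/837) = 0.01329 and √(0.8339·0.1661/921) = 0.01226.
SE(p̂₁ − p̂₂) = √(SE₁² + SE₂²) = √(0.0001766241 + 0.0001503076) = 0.01808, since the two samples are independent.
At 90% confidence z* = 1.645; margin = 1.645 × 0.01808 = 0.02974.
The difference is 0.8196 − 0.8339 = -0.0143, so the interval is -0.0143 ± 0.02974 = (-0.04404, 0.01544).
The interval (-0.04404, 0.01544) contains 0, so the difference is not significant.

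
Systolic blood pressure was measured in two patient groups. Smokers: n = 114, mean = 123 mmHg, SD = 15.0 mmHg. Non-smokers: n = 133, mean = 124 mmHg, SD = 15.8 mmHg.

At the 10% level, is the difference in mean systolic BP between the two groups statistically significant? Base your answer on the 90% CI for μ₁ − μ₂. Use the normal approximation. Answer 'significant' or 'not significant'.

Standard errors of each mean: 15.0/√114 = 1.4049 and 15.8/√133 = 1.3700.
SE(x̄₁ − x̄₂) = √(1.4049² + 1.3700²) = 1.9623 for independent samples with unequal variances.
With z* = 1.645, the margin is 1.645 × 1.9623 = 3.2280.
x̄₁ − x̄₂ = 123 − 124 = -1.0000; the interval is -1.0000 ± 3.2280 = (-4.2280, 2.2280).
The interval (-4.2280, 2.2280) contains 0, so the difference is not significant.

not significant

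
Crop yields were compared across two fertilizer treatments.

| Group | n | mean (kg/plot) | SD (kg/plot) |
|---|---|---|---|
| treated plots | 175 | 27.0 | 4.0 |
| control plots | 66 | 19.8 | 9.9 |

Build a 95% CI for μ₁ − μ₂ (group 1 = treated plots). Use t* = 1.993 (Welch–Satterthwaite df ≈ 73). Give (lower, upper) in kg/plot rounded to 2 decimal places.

(4.70, 9.70)

SE₁ = s₁/√n₁ = 4.0/√175 = 0.3024; SE₂ = 9.9/√66 = 1.2186.
Independent samples, unequal variances: SE_diff = √(SE₁² + SE₂²) = √(0.09144576 + 1.48498596) = 1.2556.
t* = 1.993, so margin of error = 1.993 × 1.2556 = 2.5024.
Difference in means = 27.0 − 19.8 = 7.2000.
7.2000 ± 2.5024 → (4.70, 9.70).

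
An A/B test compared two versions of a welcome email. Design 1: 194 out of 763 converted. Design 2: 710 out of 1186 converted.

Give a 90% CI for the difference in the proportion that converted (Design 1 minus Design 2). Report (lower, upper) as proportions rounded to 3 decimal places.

(-0.379, -0.309)

First, p̂₁ = 194/763 = 0.2543; p̂₂ = 710/1186 = 0.5987.
The two standard errors are √(0.2543×0.7457/763) = 0.01576 and √(0.5987×0.4013/1186) = 0.01423.
Because the samples are independent, SE_diff = √(0.01576² + 0.01423²) = 0.02123.
Using z* = 1.645 for 90%, ME = 1.645 × 0.02123 = 0.03492.
p̂₁ − p̂₂ = -0.3444; interval -0.3444 ± 0.03492 gives (-0.379, -0.309).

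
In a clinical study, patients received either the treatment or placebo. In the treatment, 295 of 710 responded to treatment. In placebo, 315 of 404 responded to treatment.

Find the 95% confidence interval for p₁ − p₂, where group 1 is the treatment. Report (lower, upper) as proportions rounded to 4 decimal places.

(-0.4185, -0.3099)

Sample proportions: 295/710 = 0.4155, 315/404 = 0.7797.
Each SE is √(p̂(1−p̂)/n): √(0.4155·0.5845/710) = 0.01849 and √(0.7797·0.2203/404) = 0.02062.
SE(p̂₁ − p̂₂) = √(SE₁² + SE₂²) = √(0.0003418801 + 0.0004251844) = 0.02770, since the two samples are independent.
At 95% confidence z* = 1.960; margin = 1.960 × 0.02770 = 0.05429.
The difference is 0.4155 − 0.7797 = -0.3642, so the interval is -0.3642 ± 0.05429 = (-0.4185, -0.3099).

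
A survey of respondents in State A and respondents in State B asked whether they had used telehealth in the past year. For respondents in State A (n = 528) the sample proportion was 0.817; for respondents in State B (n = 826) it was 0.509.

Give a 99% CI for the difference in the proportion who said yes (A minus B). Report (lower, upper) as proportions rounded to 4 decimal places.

(0.2457, 0.3703)

SE₁ = √(p̂₁(1−p̂₁)/n₁) = √(0.8170·0.1830/528) = 0.01683; SE₂ = √(0.5090·0.4910/826) = 0.01739.
Independent samples: SE of the difference = √(SE₁² + SE₂²) = √(0.0002832489 + 0.0003024121) = 0.02420.
z* for 99% confidence is 2.576, so the margin of error is 2.576 × 0.02420 = 0.06234.
Point estimate p̂₁ − p̂₂ = 0.8170 − 0.5090 = 0.3080.
0.3080 ± 0.06234 → (0.2457, 0.3703).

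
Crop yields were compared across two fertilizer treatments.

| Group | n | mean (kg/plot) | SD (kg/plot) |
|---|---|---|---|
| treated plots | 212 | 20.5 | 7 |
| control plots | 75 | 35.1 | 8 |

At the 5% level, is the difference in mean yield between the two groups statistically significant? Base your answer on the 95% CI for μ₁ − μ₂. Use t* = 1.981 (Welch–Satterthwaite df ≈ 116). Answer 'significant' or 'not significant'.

SE₁ = s₁/√n₁ = 7/√212 = 0.4808; SE₂ = 8/√75 = 0.9238.
Independent samples, unequal variances: SE_diff = √(SE₁² + SE₂²) = √(0.23116864 + 0.85340644) = 1.0414.
t* = 1.981, so margin of error = 1.981 × 1.0414 = 2.0630.
Difference in means = 20.5 − 35.1 = -14.6000.
-14.6000 ± 2.0630 → (-16.6630, -12.5370).
The interval (-16.6630, -12.5370) does not contain 0, so the difference is significant.

significant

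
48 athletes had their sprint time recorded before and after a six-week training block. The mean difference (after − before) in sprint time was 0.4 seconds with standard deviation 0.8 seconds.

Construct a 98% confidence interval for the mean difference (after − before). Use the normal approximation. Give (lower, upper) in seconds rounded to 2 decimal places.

(0.13, 0.67)

This is a matched-pairs design, so SE = s_d/√n = 0.8/√48 = 0.1155.
Margin = 2.326 × 0.1155 = 0.2687; the interval is 0.4 ± 0.2687 = (0.13, 0.67).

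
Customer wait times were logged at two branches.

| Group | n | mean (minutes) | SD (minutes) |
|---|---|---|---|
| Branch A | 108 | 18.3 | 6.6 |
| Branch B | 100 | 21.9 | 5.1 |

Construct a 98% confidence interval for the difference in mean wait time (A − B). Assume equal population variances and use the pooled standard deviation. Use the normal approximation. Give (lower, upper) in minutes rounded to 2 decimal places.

Pooled variance s_p² = [107·6.6² + 99·5.1²] / (108+100−2) = 35.1258, so s_p = 5.9267.
SE_diff = s_p·√(1/n₁ + 1/n₂) = 5.9267·√(1/108 + 1/100) = 0.8225.
z* = 2.326; margin = 2.326 × 0.8225 = 1.9131.
Difference = 18.3 − 21.9 = -3.6000.
-3.6000 ± 1.9131 → (-5.51, -1.69).

(-5.51, -1.69)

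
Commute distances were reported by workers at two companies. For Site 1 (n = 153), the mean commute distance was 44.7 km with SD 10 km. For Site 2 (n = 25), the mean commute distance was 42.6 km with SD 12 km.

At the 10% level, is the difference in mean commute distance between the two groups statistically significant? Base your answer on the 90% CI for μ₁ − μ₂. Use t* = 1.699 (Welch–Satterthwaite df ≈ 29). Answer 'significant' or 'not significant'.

not significant

Standard errors of each mean: 10/√153 = 0.8085 and 12/√25 = 2.4000.
SE(x̄₁ − x̄₂) = √(0.8085² + 2.4000²) = 2.5325 for independent samples with unequal variances.
With t* = 1.699, the margin is 1.699 × 2.5325 = 4.3027.
x̄₁ − x̄₂ = 44.7 − 42.6 = 2.1000; the interval is 2.1000 ± 4.3027 = (-2.2027, 6.4027).
The interval (-2.2027, 6.4027) contains 0, so the difference is not significant.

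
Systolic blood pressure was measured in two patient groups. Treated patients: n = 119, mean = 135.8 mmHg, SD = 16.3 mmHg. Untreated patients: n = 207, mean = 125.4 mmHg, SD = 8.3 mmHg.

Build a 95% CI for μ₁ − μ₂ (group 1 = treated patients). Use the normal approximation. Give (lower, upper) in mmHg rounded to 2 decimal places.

(7.26, 13.54)

Standard errors of each mean: 16.3/√119 = 1.4942 and 8.3/√207 = 0.5769.
SE(x̄₁ − x̄₂) = √(1.4942² + 0.5769²) = 1.6017 for independent samples with unequal variances.
With z* = 1.960, the margin is 1.960 × 1.6017 = 3.1393.
x̄₁ − x̄₂ = 135.8 − 125.4 = 10.4000; the interval is 10.4000 ± 3.1393 = (7.26, 13.54).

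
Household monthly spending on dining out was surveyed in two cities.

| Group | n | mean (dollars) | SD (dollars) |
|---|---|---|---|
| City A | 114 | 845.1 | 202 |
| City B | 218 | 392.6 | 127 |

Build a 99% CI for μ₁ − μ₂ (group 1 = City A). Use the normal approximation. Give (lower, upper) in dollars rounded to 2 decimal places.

(398.96, 506.04)

Per-group SEs: s₁/√n₁ = 202/√114 = 18.9190, s₂/√n₂ = 127/√218 = 8.6015.
Unpooled SE of the difference: √(357.928561 + 73.98580225) = 20.7825.
Margin of error = z* · SE = 2.576 × 20.7825 = 53.5357.
x̄₁ − x̄₂ = 845.1 − 392.6 = 452.5000.
CI: 452.5000 ± 53.5357 = (398.96, 506.04).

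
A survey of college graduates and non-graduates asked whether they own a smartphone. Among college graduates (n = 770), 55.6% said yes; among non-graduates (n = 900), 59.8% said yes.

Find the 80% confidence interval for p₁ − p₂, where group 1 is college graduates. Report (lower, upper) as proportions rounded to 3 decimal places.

(-0.073, -0.011)

The two standard errors are √(0.5560×0.4440/770) = 0.01791 and √(0.5980×0.4020/900) = 0.01634.
Because the samples are independent, SE_diff = √(0.01791² + 0.01634²) = 0.02424.
Using z* = 1.282 for 80%, ME = 1.282 × 0.02424 = 0.03108.
p̂₁ − p̂₂ = -0.0420; interval -0.0420 ± 0.03108 gives (-0.073, -0.011).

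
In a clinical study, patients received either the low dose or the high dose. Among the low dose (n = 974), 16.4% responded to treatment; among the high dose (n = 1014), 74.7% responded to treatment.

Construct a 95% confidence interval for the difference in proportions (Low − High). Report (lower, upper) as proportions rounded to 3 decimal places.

(-0.618, -0.548)

SE₁ = √(p̂₁(1−p̂₁)/n₁) = √(0.1640·0.8360/974) = 0.01186; SE₂ = √(0.7470·0.2530/1014) = 0.01365.
Independent samples: SE of the difference = √(SE₁² + SE₂²) = √(0.0001406596 + 0.0001863225) = 0.01808.
z* for 95% confidence is 1.960, so the margin of error is 1.960 × 0.01808 = 0.03544.
Point estimate p̂₁ − p̂₂ = 0.1640 − 0.7470 = -0.5830.
-0.5830 ± 0.03544 → (-0.618, -0.548).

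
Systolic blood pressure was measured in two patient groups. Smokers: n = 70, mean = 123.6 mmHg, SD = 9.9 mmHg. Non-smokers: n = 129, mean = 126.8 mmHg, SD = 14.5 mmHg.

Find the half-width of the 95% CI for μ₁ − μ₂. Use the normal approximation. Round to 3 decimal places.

3.412

Per-group SEs: s₁/√n₁ = 9.9/√70 = 1.1833, s₂/√n₂ = 14.5/√129 = 1.2767.
Unpooled SE of the difference: √(1.40019889 + 1.62996289) = 1.7407.
Margin of error = z* · SE = 1.960 × 1.7407 = 3.4118.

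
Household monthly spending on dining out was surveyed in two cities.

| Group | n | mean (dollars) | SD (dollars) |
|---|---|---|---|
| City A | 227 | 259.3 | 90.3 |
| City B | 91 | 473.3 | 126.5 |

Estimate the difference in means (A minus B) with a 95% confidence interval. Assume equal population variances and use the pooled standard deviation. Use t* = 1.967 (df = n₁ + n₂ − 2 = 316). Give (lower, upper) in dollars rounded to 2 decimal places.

(-238.88, -189.12)

Pooled variance s_p² = [226·90.3² + 90·126.5²] / (227+91−2) = 10389.3254, so s_p = 101.9280.
SE_diff = s_p·√(1/n₁ + 1/n₂) = 101.9280·√(1/227 + 1/91) = 12.6466.
t* = 1.967; margin = 1.967 × 12.6466 = 24.8759.
Difference = 259.3 − 473.3 = -214.0000.
-214.0000 ± 24.8759 → (-238.88, -189.12).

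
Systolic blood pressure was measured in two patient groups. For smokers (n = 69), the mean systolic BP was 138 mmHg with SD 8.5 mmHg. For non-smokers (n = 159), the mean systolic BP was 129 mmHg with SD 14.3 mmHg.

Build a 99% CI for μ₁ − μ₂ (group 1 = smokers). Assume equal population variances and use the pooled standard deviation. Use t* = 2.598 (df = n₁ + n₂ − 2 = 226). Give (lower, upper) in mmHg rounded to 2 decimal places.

(4.19, 13.81)

s_p = √[((n₁−1)s₁² + (n₂−1)s₂²)/(n₁+n₂−2)] = √[(68·8.5² + 158·14.3²)/226] = 12.8336.
SE = 12.8336·√(1/69 + 1/159) = 1.8501.
With t* = 2.598, margin = 2.598 × 1.8501 = 4.8066.
x̄₁ − x̄₂ = 138 − 129 = 9.0000; interval 9.0000 ± 4.8066 = (4.19, 13.81).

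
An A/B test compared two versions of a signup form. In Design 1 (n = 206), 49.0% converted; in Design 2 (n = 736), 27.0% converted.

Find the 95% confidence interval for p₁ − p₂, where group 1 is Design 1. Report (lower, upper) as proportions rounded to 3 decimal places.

SE₁ = √(p̂₁(1−p̂₁)/n₁) = √(0.4900·0.5100/206) = 0.03483; SE₂ = √(0.2700·0.7300/736) = 0.01636.
Independent samples: SE of the difference = √(SE₁² + SE₂²) = √(0.0012131289 + 0.0002676496) = 0.03848.
z* for 95% confidence is 1.960, so the margin of error is 1.960 × 0.03848 = 0.07542.
Point estimate p̂₁ − p̂₂ = 0.4900 − 0.2700 = 0.2200.
0.2200 ± 0.07542 → (0.145, 0.295).

(0.145, 0.295)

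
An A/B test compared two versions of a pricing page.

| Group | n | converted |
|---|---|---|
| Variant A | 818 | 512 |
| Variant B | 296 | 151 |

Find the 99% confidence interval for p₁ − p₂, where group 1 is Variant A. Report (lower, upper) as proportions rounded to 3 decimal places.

(0.029, 0.202)

First, p̂₁ = 512/818 = 0.6259; p̂₂ = 151/296 = 0.5101.
The two standard errors are √(0.6259×0.3741/818) = 0.01692 and √(0.5101×0.4899/296) = 0.02906.
Because the samples are independent, SE_diff = √(0.01692² + 0.02906²) = 0.03363.
Using z* = 2.576 for 99%, ME = 2.576 × 0.03363 = 0.08663.
p̂₁ − p̂₂ = 0.1158; interval 0.1158 ± 0.08663 gives (0.029, 0.202).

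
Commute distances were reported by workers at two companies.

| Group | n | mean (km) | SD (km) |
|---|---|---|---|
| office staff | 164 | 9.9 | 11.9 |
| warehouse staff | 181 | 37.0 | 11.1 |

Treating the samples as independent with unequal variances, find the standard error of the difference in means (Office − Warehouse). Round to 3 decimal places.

1.243

SE₁ = s₁/√n₁ = 11.9/√164 = 0.9292; SE₂ = 11.1/√181 = 0.8251.
Independent samples, unequal variances: SE_diff = √(SE₁² + SE₂²) = √(0.86341264 + 0.68079001) = 1.2427.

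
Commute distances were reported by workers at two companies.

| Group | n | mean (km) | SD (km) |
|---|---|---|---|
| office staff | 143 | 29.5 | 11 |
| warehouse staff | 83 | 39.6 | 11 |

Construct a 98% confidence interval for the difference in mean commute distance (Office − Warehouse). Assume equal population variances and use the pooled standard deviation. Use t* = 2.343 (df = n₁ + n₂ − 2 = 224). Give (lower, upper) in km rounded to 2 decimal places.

(-13.66, -6.54)

s_p = √[((n₁−1)s₁² + (n₂−1)s₂²)/(n₁+n₂−2)] = √[(142·11² + 82·11²)/224] = 11.0000.
SE = 11.0000·√(1/143 + 1/83) = 1.5179.
With t* = 2.343, margin = 2.343 × 1.5179 = 3.5564.
x̄₁ − x̄₂ = 29.5 − 39.6 = -10.1000; interval -10.1000 ± 3.5564 = (-13.66, -6.54).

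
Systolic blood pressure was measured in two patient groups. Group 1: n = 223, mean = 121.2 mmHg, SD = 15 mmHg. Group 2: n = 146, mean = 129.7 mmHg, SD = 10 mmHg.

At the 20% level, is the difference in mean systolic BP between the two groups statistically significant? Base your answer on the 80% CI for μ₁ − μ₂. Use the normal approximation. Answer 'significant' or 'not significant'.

Standard errors of each mean: 15/√223 = 1.0045 and 10/√146 = 0.8276.
SE(x̄₁ − x̄₂) = √(1.0045² + 0.8276²) = 1.3015 for independent samples with unequal variances.
With z* = 1.282, the margin is 1.282 × 1.3015 = 1.6685.
x̄₁ − x̄₂ = 121.2 − 129.7 = -8.5000; the interval is -8.5000 ± 1.6685 = (-10.1685, -6.8315).
The interval (-10.1685, -6.8315) does not contain 0, so the difference is significant.

significant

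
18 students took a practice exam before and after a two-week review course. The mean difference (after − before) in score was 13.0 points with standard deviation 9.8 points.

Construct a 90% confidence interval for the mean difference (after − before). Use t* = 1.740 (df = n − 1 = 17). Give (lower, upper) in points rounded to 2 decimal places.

(8.98, 17.02)

Paired design: SE = s_d/√n = 9.8/√18 = 2.3099.
t* = 1.740; margin of error = 1.740 × 2.3099 = 4.0192.
13.0 ± 4.0192 → (8.98, 17.02).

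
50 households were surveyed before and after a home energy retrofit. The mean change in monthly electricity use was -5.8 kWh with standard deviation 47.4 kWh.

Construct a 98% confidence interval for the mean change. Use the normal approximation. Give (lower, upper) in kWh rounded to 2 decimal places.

Paired design: SE = s_d/√n = 47.4/√50 = 6.7034.
z* = 2.326; margin of error = 2.326 × 6.7034 = 15.5921.
-5.8 ± 15.5921 → (-21.39, 9.79).

(-21.39, 9.79)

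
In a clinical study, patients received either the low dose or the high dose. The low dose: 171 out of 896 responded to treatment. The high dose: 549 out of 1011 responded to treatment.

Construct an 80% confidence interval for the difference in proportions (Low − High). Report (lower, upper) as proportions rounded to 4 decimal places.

(-0.3784, -0.3260)

Sample proportions: 171/896 = 0.1908, 549/1011 = 0.5430.
Each SE is √(p̂(1−p̂)/n): √(0.1908·0.8092/896) = 0.01313 and √(0.5430·0.4570/1011) = 0.01567.
SE(p̂₁ − p̂₂) = √(SE₁² + SE₂²) = √(0.0001723969 + 0.0002455489) = 0.02044, since the two samples are independent.
At 80% confidence z* = 1.282; margin = 1.282 × 0.02044 = 0.02620.
The difference is 0.1908 − 0.5430 = -0.3522, so the interval is -0.3522 ± 0.02620 = (-0.3784, -0.3260).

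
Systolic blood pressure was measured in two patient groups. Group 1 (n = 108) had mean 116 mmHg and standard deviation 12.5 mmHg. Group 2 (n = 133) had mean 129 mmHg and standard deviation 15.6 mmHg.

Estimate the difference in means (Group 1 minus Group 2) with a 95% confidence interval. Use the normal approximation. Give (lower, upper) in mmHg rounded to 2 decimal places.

SE₁ = s₁/√n₁ = 12.5/√108 = 1.2028; SE₂ = 15.6/√133 = 1.3527.
Independent samples, unequal variances: SE_diff = √(SE₁² + SE₂²) = √(1.44672784 + 1.82979729) = 1.8101.
z* = 1.960, so margin of error = 1.960 × 1.8101 = 3.5478.
Difference in means = 116 − 129 = -13.0000.
-13.0000 ± 3.5478 → (-16.55, -9.45).

(-16.55, -9.45)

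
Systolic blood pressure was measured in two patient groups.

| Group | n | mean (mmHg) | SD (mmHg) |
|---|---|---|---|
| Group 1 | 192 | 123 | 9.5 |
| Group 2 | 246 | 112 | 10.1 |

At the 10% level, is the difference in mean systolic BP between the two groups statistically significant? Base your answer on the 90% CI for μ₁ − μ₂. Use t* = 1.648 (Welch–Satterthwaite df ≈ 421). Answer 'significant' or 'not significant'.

SE₁ = s₁/√n₁ = 9.5/√192 = 0.6856; SE₂ = 10.1/√246 = 0.6440.
Independent samples, unequal variances: SE_diff = √(SE₁² + SE₂²) = √(0.47004736 + 0.414736) = 0.9406.
t* = 1.648, so margin of error = 1.648 × 0.9406 = 1.5501.
Difference in means = 123 − 112 = 11.0000.
11.0000 ± 1.5501 → (9.4499, 12.5501).
The interval (9.4499, 12.5501) does not contain 0, so the difference is significant.

significant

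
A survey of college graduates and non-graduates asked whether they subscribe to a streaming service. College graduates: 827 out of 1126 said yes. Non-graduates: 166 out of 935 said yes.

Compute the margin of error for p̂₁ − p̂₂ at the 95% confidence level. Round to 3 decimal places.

First, p̂₁ = 827/1126 = 0.7345; p̂₂ = 166/935 = 0.1775.
The two standard errors are √(0.7345×0.2655/1126) = 0.01316 and √(0.1775×0.8225/935) = 0.01250.
Because the samples are independent, SE_diff = √(0.01316² + 0.01250²) = 0.01815.
Using z* = 1.960 for 95%, ME = 1.960 × 0.01815 = 0.03557.

0.036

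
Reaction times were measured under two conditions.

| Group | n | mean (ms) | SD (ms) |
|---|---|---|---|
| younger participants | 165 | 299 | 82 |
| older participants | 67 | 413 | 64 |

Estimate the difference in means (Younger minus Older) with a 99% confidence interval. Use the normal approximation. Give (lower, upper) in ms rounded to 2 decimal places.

SE₁ = s₁/√n₁ = 82/√165 = 6.3837; SE₂ = 64/√67 = 7.8188.
Independent samples, unequal variances: SE_diff = √(SE₁² + SE₂²) = √(40.75162569 + 61.13363344) = 10.0938.
z* = 2.576, so margin of error = 2.576 × 10.0938 = 26.0016.
Difference in means = 299 − 413 = -114.0000.
-114.0000 ± 26.0016 → (-140.00, -88.00).

(-140.00, -88.00)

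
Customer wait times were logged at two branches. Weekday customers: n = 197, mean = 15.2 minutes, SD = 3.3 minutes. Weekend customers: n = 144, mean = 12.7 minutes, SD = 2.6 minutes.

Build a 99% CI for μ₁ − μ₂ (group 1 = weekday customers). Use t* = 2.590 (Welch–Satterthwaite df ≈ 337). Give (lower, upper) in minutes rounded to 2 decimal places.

SE₁ = s₁/√n₁ = 3.3/√197 = 0.2351; SE₂ = 2.6/√144 = 0.2167.
Independent samples, unequal variances: SE_diff = √(SE₁² + SE₂²) = √(0.05527201 + 0.04695889) = 0.3197.
t* = 2.590, so margin of error = 2.590 × 0.3197 = 0.8280.
Difference in means = 15.2 − 12.7 = 2.5000.
2.5000 ± 0.8280 → (1.67, 3.33).

(1.67, 3.33)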